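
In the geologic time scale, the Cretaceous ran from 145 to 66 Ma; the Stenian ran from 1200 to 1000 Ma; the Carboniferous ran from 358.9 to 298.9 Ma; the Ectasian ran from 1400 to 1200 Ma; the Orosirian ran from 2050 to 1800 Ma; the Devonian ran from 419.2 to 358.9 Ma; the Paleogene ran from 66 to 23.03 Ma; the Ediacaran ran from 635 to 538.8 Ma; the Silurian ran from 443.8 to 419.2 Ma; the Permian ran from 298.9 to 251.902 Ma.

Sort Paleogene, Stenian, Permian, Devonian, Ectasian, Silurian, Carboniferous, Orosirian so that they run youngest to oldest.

The oldest of these is Orosirian (starts 2050 Ma) and the youngest is Paleogene (ends 23.03 Ma).
In between, by decreasing start age: Ectasian (1400), Stenian (1200), Silurian (443.8), Devonian (419.2), Carboniferous (358.9), Permian (298.9).
Listing youngest first means reversing that sequence.

Paleogene, Permian, Carboniferous, Devonian, Silurian, Stenian, Ectasian, Orosirian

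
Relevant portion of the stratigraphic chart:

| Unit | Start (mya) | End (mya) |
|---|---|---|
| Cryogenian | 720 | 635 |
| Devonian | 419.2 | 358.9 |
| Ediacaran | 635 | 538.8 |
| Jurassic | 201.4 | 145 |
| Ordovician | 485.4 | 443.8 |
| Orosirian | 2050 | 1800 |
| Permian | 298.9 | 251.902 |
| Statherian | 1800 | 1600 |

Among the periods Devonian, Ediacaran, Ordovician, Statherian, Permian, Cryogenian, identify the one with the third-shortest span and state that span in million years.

Devonian, 60.3 million years

Durations: Devonian 60.3; Ediacaran 96.2; Ordovician 41.6; Statherian 200; Permian 46.998; Cryogenian 85 Myr.
Sorted shortest-first: Ordovician (41.6), Permian (46.998), Devonian (60.3), Cryogenian (85), Ediacaran (96.2), Statherian (200).
The third shortest is Devonian at 60.3 Myr.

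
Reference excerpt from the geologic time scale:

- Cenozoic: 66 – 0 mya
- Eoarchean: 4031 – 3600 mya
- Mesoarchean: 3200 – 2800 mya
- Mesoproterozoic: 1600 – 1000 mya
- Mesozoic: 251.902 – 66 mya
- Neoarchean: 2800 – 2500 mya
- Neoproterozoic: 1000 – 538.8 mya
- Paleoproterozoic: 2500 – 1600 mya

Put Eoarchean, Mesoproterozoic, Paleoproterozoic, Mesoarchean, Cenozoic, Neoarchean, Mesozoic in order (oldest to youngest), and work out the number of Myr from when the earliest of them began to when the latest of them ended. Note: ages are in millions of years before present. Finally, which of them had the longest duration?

Eoarchean, Mesoarchean, Neoarchean, Paleoproterozoic, Mesoproterozoic, Mesozoic, Cenozoic; total span 4031 Myr; longest is Paleoproterozoic

From the excerpt: Eoarchean 4031–3600; Mesoproterozoic 1600–1000; Paleoproterozoic 2500–1600; Mesoarchean 3200–2800; Cenozoic 66–0; Neoarchean 2800–2500; Mesozoic 251.902–66 (Ma).
Larger Ma is earlier, so the oldest is Eoarchean and the youngest is Cenozoic; oldest to youngest: Eoarchean, Mesoarchean, Neoarchean, Paleoproterozoic, Mesoproterozoic, Mesozoic, Cenozoic.
Oldest start 4031 minus youngest end 0 gives 4031 Myr overall.
Individual lengths (start − end): Eoarchean 431; Neoarchean 300; Paleoproterozoic 900; Mesozoic 185.902; Cenozoic 66; Mesoarchean 400; Mesoproterozoic 600. The largest is Paleoproterozoic at 900 Myr.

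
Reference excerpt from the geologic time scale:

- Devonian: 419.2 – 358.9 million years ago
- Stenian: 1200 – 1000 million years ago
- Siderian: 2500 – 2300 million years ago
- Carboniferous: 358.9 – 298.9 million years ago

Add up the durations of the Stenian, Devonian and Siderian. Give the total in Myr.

460.3 million years

Duration is start − end for each: (1200 − 1000) + (419.2 − 358.9) + (2500 − 2300).
That is 200 + 60.3 + 200, which totals 460.3 million years.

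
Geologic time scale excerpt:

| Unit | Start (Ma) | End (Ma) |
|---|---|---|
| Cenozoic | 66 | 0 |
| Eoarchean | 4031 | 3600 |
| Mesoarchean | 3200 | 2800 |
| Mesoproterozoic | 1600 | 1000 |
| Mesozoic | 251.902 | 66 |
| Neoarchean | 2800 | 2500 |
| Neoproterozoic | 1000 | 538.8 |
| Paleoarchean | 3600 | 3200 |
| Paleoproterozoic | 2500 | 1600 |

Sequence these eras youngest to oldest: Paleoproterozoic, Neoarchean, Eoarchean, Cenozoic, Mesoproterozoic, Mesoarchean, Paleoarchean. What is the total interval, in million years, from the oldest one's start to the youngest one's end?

Cenozoic, Mesoproterozoic, Paleoproterozoic, Neoarchean, Mesoarchean, Paleoarchean, Eoarchean; total span 4031 Myr

Start ages (Ma): Eoarchean 4031, Paleoarchean 3600, Mesoarchean 3200, Neoarchean 2800, Paleoproterozoic 2500, Mesoproterozoic 1600, Cenozoic 66.
Ordered youngest to oldest: Cenozoic, Mesoproterozoic, Paleoproterozoic, Neoarchean, Mesoarchean, Paleoarchean, Eoarchean.
Span = 4031 − 0 = 4031 Myr.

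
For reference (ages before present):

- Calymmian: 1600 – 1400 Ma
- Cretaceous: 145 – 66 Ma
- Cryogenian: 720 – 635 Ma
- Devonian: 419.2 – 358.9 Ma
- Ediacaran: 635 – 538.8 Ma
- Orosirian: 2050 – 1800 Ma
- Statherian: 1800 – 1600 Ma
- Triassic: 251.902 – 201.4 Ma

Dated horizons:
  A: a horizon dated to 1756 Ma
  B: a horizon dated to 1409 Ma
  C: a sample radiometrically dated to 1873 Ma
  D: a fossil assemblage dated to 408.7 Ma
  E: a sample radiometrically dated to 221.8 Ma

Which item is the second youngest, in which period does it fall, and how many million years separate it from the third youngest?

Smaller Ma means younger, so youngest first: E 221.8 < D 408.7 < B 1409 < A 1756 < C 1873.
Counting 2 along gives D (408.7 Ma); the excerpt puts that inside the Devonian, 419.2–358.9 Ma.
Next in line is B (1409 Ma), and 1409 − 408.7 = 1000.3 Myr.

D, in the Devonian; 1000.3 million years to B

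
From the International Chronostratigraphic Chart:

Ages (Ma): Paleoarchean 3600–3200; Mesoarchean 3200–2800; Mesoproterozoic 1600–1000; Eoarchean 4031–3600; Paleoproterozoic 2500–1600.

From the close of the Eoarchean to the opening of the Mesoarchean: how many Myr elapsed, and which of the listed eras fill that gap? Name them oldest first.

The Eoarchean closes at 3600 Ma and the Mesoarchean opens at 3200 Ma, so the interval is 3600 − 3200 = 400 Myr.
An era fits inside if it starts at or after 3600 Ma and ends at or before 3200 Ma; oldest first that gives Paleoarchean.

400 million years; Paleoarchean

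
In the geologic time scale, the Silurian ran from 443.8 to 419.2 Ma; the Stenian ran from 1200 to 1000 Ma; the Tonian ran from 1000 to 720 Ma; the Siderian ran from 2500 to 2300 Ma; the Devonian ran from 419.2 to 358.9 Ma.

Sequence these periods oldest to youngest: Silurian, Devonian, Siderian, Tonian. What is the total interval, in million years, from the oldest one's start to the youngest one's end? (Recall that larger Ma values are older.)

Siderian → Tonian → Silurian → Devonian; total span 2141.1 Myr

From the excerpt: Silurian 443.8–419.2; Devonian 419.2–358.9; Siderian 2500–2300; Tonian 1000–720 (Ma).
Larger Ma is earlier, so the oldest is Siderian and the youngest is Devonian; oldest to youngest: Siderian, Tonian, Silurian, Devonian.
Oldest start 2500 minus youngest end 358.9 gives 2141.1 Myr overall.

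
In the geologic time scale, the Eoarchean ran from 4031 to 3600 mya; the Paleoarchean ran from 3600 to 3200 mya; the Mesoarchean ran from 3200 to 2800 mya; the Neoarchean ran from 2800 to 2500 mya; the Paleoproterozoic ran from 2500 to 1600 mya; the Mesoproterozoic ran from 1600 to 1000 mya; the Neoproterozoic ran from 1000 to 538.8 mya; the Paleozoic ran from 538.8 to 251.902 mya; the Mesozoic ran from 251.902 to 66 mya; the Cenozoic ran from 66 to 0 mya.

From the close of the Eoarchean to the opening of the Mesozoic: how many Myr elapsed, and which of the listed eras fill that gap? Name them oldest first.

The Eoarchean closes at 3600 Ma and the Mesozoic opens at 251.902 Ma, so the interval is 3600 − 251.902 = 3348.098 Myr.
An era fits inside if it starts at or after 3600 Ma and ends at or before 251.902 Ma; oldest first that gives Paleoarchean, Mesoarchean, Neoarchean, Paleoproterozoic, Mesoproterozoic, Neoproterozoic, Paleozoic.

3348.098 million years; Paleoarchean, Mesoarchean, Neoarchean, Paleoproterozoic, Mesoproterozoic, Neoproterozoic, Paleozoic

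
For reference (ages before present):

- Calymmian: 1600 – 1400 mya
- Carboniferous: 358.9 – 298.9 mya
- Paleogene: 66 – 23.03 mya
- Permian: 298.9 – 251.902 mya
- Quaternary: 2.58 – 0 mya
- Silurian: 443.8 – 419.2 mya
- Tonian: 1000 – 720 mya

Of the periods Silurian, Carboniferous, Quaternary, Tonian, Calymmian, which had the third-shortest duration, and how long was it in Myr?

Carboniferous, 60 million years

Start − end for each: Silurian 443.8 − 419.2 = 24.6; Carboniferous 358.9 − 298.9 = 60; Quaternary 2.58 − 0 = 2.58; Tonian 1000 − 720 = 280; Calymmian 1600 − 1400 = 200.
Ranking these from shortest: Quaternary < Silurian < Carboniferous < Calymmian < Tonian.
Position 3 in that ranking is Carboniferous, which lasted 60 Myr.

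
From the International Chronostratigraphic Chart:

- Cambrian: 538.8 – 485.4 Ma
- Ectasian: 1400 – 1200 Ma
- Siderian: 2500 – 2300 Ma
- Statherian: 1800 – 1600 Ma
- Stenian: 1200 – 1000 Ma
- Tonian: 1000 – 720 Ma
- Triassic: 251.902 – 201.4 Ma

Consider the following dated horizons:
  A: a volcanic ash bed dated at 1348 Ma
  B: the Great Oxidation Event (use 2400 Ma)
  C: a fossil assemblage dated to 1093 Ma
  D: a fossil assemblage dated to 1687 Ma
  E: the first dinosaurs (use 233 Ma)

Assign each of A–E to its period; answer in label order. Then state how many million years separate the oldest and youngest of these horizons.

A — Ectasian; B — Siderian; C — Stenian; D — Statherian; E — Triassic; span 2167 million years

Match each age against the start–end ranges in the excerpt: A = 1348 Ma → Ectasian (1400–1200); B = 2400 Ma → Siderian (2500–2300); C = 1093 Ma → Stenian (1200–1000); D = 1687 Ma → Statherian (1800–1600); E = 233 Ma → Triassic (251.902–201.4).
The largest age is 2400 Ma and the smallest is 233 Ma; their difference is 2167 Myr.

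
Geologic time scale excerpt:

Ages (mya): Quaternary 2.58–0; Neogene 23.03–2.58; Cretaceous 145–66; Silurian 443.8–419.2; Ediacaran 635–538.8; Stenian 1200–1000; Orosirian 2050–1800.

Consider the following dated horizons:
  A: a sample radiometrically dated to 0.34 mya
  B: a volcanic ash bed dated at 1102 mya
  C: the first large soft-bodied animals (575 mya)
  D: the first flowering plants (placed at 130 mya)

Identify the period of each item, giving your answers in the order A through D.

A — Quaternary; B — Stenian; C — Ediacaran; D — Cretaceous

Match each age against the start–end ranges in the excerpt: A = 0.34 Ma → Quaternary (2.58–0); B = 1102 Ma → Stenian (1200–1000); C = 575 Ma → Ediacaran (635–538.8); D = 130 Ma → Cretaceous (145–66).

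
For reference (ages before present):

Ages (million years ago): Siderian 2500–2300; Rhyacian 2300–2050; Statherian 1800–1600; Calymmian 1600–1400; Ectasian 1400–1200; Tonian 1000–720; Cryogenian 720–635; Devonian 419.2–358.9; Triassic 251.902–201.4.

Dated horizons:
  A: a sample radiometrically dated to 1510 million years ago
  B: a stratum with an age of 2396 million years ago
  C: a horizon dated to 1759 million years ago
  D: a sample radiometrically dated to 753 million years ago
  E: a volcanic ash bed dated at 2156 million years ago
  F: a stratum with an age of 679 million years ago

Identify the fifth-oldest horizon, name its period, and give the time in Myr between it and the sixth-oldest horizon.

Sorted oldest-first by Ma: B (2396), E (2156), C (1759), A (1510), D (753), F (679).
The fifth oldest is D at 753 Ma, which lies in 1000–720 Ma: the Tonian.
The sixth oldest is F at 679 Ma; separation = |753 − 679| = 74 Myr.

D, in the Tonian; 74 million years to F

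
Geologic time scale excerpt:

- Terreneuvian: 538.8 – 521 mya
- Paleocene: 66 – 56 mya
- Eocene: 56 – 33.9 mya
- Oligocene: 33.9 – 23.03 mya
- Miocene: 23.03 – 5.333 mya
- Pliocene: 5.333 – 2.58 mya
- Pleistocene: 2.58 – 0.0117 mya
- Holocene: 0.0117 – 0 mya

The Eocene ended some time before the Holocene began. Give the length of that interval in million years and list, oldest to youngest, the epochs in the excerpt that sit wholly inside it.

End of Eocene = 33.9 Ma; start of Holocene = 0.0117 Ma.
Gap = 33.9 − 0.0117 = 33.8883 Myr.
Epochs wholly inside 33.9–0.0117 Ma: Oligocene (33.9–23.03), Miocene (23.03–5.333), Pliocene (5.333–2.58), Pleistocene (2.58–0.0117).

33.8883 million years; Oligocene, Miocene, Pliocene, Pleistocene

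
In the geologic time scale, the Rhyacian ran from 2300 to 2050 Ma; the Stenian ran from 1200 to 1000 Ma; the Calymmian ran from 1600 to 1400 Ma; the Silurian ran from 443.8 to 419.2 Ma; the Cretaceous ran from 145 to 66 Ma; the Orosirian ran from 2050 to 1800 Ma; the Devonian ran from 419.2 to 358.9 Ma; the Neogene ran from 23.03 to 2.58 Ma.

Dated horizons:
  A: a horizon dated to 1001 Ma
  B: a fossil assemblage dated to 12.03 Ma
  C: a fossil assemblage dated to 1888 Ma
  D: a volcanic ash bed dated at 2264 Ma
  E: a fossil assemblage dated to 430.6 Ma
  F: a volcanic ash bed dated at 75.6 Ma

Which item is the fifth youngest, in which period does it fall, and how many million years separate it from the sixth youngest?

C, in the Orosirian; 376 million years to D

Sorted youngest-first by Ma: B (12.03), F (75.6), E (430.6), A (1001), C (1888), D (2264).
The fifth youngest is C at 1888 Ma, which lies in 2050–1800 Ma: the Orosirian.
The sixth youngest is D at 2264 Ma; separation = |1888 − 2264| = 376 Myr.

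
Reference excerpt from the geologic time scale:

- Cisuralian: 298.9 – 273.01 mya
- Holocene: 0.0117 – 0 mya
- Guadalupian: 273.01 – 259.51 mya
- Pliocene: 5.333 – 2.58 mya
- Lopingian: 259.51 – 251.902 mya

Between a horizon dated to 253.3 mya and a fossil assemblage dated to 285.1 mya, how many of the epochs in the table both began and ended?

1

The older date is 285.1 Ma and the younger is 253.3 Ma.
Epochs with start < 285.1 and end > 253.3 Ma: Guadalupian (273.01–259.51).
That is 1 complete epoch.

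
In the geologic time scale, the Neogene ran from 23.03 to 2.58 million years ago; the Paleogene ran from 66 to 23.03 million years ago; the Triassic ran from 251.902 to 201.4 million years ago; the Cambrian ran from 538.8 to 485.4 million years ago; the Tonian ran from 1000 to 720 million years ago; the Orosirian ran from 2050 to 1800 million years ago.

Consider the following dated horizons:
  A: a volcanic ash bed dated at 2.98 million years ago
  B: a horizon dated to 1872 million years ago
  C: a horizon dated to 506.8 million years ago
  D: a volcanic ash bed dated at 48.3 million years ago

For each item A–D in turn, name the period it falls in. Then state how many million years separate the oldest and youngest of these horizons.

Match each age against the start–end ranges in the excerpt: A = 2.98 Ma → Neogene (23.03–2.58); B = 1872 Ma → Orosirian (2050–1800); C = 506.8 Ma → Cambrian (538.8–485.4); D = 48.3 Ma → Paleogene (66–23.03).
The largest age is 1872 Ma and the smallest is 2.98 Ma; their difference is 1869.02 Myr.

A — Neogene; B — Orosirian; C — Cambrian; D — Paleogene; span 1869.02 million years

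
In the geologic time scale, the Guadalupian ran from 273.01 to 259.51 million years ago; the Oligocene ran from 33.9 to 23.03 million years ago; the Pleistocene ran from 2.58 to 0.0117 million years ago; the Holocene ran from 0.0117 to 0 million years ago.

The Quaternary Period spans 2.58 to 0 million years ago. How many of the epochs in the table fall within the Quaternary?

Epochs inside 2.58–0 Ma: Pleistocene, Holocene — 2 in total.

2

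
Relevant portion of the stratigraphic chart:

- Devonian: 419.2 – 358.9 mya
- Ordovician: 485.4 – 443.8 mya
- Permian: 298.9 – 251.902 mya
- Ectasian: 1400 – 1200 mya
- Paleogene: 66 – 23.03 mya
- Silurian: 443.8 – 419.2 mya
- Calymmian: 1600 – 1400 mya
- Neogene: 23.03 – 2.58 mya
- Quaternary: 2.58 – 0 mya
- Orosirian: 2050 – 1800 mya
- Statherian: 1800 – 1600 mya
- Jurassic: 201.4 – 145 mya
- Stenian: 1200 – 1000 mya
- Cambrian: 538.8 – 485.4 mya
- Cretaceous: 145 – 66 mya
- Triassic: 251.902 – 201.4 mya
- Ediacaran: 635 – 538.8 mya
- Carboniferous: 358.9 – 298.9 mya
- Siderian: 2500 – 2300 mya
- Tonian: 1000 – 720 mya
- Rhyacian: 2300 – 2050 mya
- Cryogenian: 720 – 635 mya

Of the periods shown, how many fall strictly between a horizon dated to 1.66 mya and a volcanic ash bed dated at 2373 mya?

2373 Ma sits inside the Siderian (2500–2300) and 1.66 Ma inside the Quaternary (2.58–0); neither of those is wholly between the two dates.
The listed periods lying completely between them are Rhyacian, Orosirian, Statherian, Calymmian, Ectasian, Stenian, Tonian, Cryogenian, Ediacaran, Cambrian, Ordovician, Silurian, Devonian, Carboniferous, Permian, Triassic, Jurassic, Cretaceous, Paleogene, Neogene — 20 in all.

20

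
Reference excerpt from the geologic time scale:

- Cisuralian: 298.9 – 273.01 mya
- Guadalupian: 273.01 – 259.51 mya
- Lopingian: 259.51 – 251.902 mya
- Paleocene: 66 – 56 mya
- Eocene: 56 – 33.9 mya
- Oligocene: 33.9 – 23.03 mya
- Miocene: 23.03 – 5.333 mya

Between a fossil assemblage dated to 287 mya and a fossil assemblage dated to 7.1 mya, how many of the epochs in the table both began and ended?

5

287 Ma sits inside the Cisuralian (298.9–273.01) and 7.1 Ma inside the Miocene (23.03–5.333); neither of those is wholly between the two dates.
The listed epochs lying completely between them are Guadalupian, Lopingian, Paleocene, Eocene, Oligocene — 5 in all.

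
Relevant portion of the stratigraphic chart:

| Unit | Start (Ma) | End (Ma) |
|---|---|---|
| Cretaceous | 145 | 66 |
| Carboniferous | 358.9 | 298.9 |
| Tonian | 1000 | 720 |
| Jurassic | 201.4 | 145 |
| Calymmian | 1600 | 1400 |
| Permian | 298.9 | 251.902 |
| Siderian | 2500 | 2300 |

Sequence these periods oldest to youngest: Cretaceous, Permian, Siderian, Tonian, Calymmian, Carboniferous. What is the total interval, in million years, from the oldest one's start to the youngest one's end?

Siderian → Calymmian → Tonian → Carboniferous → Permian → Cretaceous; total span 2434 Myr

From the excerpt: Cretaceous 145–66; Permian 298.9–251.902; Siderian 2500–2300; Tonian 1000–720; Calymmian 1600–1400; Carboniferous 358.9–298.9 (Ma).
Larger Ma is earlier, so the oldest is Siderian and the youngest is Cretaceous; oldest to youngest: Siderian, Calymmian, Tonian, Carboniferous, Permian, Cretaceous.
Oldest start 2500 minus youngest end 66 gives 2434 Myr overall.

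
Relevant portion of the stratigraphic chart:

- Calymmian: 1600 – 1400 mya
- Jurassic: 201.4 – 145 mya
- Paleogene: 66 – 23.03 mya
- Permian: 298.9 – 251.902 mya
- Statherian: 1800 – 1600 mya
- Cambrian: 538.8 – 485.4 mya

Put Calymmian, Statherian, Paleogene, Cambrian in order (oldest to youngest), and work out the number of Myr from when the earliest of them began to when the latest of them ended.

From the excerpt: Calymmian 1600–1400; Statherian 1800–1600; Paleogene 66–23.03; Cambrian 538.8–485.4 (Ma).
Larger Ma is earlier, so the oldest is Statherian and the youngest is Paleogene; oldest to youngest: Statherian, Calymmian, Cambrian, Paleogene.
Oldest start 1800 minus youngest end 23.03 gives 1776.97 Myr overall.

Statherian, Calymmian, Cambrian, Paleogene; total span 1776.97 Myr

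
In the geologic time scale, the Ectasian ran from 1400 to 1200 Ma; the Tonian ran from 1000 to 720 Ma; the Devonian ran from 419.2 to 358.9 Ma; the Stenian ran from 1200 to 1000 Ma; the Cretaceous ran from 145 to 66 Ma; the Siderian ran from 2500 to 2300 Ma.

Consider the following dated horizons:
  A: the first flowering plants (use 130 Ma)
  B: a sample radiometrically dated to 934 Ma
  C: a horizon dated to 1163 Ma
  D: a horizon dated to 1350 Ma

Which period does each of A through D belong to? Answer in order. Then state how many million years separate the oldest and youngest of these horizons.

A: 130 Ma lies in 145–66 Ma, so Cretaceous.
B: 934 Ma lies in 1000–720 Ma, so Tonian.
C: 1163 Ma lies in 1200–1000 Ma, so Stenian.
D: 1350 Ma lies in 1400–1200 Ma, so Ectasian.
Oldest = 1350 Ma, youngest = 130 Ma → span 1220 Myr.

A — Cretaceous; B — Tonian; C — Stenian; D — Ectasian; span 1220 million years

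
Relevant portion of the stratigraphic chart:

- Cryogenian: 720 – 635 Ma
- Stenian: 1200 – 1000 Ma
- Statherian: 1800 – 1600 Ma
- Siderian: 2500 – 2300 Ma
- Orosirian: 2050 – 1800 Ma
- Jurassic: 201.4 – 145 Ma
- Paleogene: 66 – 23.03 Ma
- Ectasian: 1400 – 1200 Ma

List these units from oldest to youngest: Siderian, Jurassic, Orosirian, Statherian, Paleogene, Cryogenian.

Read off each span (Ma): Siderian 2500–2300; Jurassic 201.4–145; Orosirian 2050–1800; Statherian 1800–1600; Paleogene 66–23.03; Cryogenian 720–635.
Larger Ma is older, so oldest→youngest is Siderian, Orosirian, Statherian, Cryogenian, Jurassic, Paleogene.

Siderian → Orosirian → Statherian → Cryogenian → Jurassic → Paleogene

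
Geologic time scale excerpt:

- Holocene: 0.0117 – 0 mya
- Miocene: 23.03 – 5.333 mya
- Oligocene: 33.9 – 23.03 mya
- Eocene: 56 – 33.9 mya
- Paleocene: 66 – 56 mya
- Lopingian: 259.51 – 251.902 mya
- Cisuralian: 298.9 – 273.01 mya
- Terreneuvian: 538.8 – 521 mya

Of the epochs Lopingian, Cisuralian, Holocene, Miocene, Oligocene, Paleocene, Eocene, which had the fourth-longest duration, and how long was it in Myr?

Durations: Lopingian 7.608; Cisuralian 25.89; Holocene 0.0117; Miocene 17.697; Oligocene 10.87; Paleocene 10; Eocene 22.1 Myr.
Sorted longest-first: Cisuralian (25.89), Eocene (22.1), Miocene (17.697), Oligocene (10.87), Paleocene (10), Lopingian (7.608), Holocene (0.0117).
The fourth longest is Oligocene at 10.87 Myr.

Oligocene, 10.87 million years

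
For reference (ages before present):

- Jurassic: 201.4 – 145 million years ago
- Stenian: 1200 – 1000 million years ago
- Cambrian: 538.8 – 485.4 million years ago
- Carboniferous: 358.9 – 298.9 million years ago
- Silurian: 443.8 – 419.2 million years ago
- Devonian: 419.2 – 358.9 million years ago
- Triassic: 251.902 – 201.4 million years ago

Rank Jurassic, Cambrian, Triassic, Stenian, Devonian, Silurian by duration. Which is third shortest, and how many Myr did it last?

Durations: Jurassic 56.4; Cambrian 53.4; Triassic 50.502; Stenian 200; Devonian 60.3; Silurian 24.6 Myr.
Sorted shortest-first: Silurian (24.6), Triassic (50.502), Cambrian (53.4), Jurassic (56.4), Devonian (60.3), Stenian (200).
The third shortest is Cambrian at 53.4 Myr.

Cambrian, 53.4 million years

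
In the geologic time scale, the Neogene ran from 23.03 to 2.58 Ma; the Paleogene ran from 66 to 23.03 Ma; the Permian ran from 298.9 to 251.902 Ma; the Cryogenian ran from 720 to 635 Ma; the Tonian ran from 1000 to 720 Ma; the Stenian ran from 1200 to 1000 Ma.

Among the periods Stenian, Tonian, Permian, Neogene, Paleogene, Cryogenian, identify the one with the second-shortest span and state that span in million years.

Paleogene, 42.97 million years

Durations: Stenian 200; Tonian 280; Permian 46.998; Neogene 20.45; Paleogene 42.97; Cryogenian 85 Myr.
Sorted shortest-first: Neogene (20.45), Paleogene (42.97), Permian (46.998), Cryogenian (85), Stenian (200), Tonian (280).
The second shortest is Paleogene at 42.97 Myr.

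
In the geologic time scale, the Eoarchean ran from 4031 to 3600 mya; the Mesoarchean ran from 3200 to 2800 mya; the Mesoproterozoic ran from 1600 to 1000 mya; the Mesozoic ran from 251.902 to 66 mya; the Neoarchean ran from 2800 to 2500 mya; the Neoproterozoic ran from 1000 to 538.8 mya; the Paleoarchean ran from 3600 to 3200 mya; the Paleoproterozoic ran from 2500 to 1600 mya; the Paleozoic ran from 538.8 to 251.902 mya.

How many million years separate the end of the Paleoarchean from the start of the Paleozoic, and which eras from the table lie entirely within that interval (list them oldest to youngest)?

2661.2 million years; Mesoarchean, Neoarchean, Paleoproterozoic, Mesoproterozoic, Neoproterozoic

The Paleoarchean closes at 3200 Ma and the Paleozoic opens at 538.8 Ma, so the interval is 3200 − 538.8 = 2661.2 Myr.
An era fits inside if it starts at or after 3200 Ma and ends at or before 538.8 Ma; oldest first that gives Mesoarchean, Neoarchean, Paleoproterozoic, Mesoproterozoic, Neoproterozoic.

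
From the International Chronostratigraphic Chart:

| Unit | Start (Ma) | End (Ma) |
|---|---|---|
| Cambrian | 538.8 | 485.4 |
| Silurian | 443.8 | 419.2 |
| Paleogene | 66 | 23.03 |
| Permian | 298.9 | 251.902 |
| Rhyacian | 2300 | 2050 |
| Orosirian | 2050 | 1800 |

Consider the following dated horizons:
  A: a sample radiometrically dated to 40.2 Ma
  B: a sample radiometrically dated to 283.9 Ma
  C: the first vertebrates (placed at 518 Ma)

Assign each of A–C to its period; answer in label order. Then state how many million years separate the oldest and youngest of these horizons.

A — Paleogene; B — Permian; C — Cambrian; span 477.8 million years

A: 40.2 Ma lies in 66–23.03 Ma, so Paleogene.
B: 283.9 Ma lies in 298.9–251.902 Ma, so Permian.
C: 518 Ma lies in 538.8–485.4 Ma, so Cambrian.
Oldest = 518 Ma, youngest = 40.2 Ma → span 477.8 Myr.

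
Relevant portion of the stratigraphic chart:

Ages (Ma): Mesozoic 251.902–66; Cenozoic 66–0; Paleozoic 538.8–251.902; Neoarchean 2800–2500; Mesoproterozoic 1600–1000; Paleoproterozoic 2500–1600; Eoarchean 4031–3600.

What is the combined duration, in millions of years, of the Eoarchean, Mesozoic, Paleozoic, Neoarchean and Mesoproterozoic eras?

Duration is start − end for each: (4031 − 3600) + (251.902 − 66) + (538.8 − 251.902) + (2800 − 2500) + (1600 − 1000).
That is 431 + 185.902 + 286.898 + 300 + 600, which totals 1803.8 million years.

1803.8 million years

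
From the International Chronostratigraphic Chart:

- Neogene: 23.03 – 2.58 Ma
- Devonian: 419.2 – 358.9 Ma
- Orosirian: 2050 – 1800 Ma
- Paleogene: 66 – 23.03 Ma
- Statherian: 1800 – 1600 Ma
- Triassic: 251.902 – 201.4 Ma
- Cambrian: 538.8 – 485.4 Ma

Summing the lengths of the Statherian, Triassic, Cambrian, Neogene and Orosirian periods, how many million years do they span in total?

Each duration: Statherian = 200; Triassic = 50.502; Cambrian = 53.4; Neogene = 20.45; Orosirian = 250.
Sum: 200 + 50.502 + 53.4 + 20.45 + 250 = 574.352 Myr.

574.352 million years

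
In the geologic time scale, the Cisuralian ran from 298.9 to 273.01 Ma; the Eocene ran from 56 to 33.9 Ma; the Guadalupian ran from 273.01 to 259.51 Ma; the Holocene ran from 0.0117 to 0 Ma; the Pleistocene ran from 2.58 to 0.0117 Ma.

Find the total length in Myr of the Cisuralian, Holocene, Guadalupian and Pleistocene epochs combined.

Duration is start − end for each: (298.9 − 273.01) + (0.0117 − 0) + (273.01 − 259.51) + (2.58 − 0.0117).
That is 25.89 + 0.0117 + 13.5 + 2.5683, which totals 41.97 million years.

41.97 million years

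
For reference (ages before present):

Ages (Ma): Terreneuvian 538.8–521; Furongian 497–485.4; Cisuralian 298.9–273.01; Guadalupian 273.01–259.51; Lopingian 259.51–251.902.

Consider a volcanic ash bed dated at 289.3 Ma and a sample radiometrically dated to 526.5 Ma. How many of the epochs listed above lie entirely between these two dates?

1

526.5 Ma sits inside the Terreneuvian (538.8–521) and 289.3 Ma inside the Cisuralian (298.9–273.01); neither of those is wholly between the two dates.
The listed epochs lying completely between them are Furongian — 1 in all.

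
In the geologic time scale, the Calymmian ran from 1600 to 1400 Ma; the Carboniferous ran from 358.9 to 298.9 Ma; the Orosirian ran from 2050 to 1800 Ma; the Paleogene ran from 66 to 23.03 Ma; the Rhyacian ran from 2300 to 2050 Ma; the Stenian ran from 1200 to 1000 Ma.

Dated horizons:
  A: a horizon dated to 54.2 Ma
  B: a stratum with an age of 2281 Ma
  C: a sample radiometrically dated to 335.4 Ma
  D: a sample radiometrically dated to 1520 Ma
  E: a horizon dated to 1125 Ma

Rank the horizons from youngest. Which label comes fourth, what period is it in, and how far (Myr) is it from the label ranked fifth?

Sorted youngest-first by Ma: A (54.2), C (335.4), E (1125), D (1520), B (2281).
The fourth youngest is D at 1520 Ma, which lies in 1600–1400 Ma: the Calymmian.
The fifth youngest is B at 2281 Ma; separation = |1520 − 2281| = 761 Myr.

D, in the Calymmian; 761 million years to B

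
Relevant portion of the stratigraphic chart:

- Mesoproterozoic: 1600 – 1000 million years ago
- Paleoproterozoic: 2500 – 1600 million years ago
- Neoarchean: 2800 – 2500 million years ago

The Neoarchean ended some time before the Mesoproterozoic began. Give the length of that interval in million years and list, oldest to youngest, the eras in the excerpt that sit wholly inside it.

900 million years; Paleoproterozoic

End of Neoarchean = 2500 Ma; start of Mesoproterozoic = 1600 Ma.
Gap = 2500 − 1600 = 900 Myr.
Eras wholly inside 2500–1600 Ma: Paleoproterozoic (2500–1600).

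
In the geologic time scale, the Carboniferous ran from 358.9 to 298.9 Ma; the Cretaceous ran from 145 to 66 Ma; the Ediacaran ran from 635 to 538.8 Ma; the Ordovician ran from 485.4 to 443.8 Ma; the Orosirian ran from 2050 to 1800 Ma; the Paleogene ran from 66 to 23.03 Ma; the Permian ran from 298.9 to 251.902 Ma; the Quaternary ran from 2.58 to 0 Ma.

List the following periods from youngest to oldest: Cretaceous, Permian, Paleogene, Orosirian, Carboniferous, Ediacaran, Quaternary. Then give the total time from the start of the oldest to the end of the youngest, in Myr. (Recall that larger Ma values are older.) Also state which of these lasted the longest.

Quaternary, Paleogene, Cretaceous, Permian, Carboniferous, Ediacaran, Orosirian; total span 2050 Myr; longest is Orosirian

From the excerpt: Cretaceous 145–66; Permian 298.9–251.902; Paleogene 66–23.03; Orosirian 2050–1800; Carboniferous 358.9–298.9; Ediacaran 635–538.8; Quaternary 2.58–0 (Ma).
Larger Ma is earlier, so the oldest is Orosirian and the youngest is Quaternary; youngest to oldest: Quaternary, Paleogene, Cretaceous, Permian, Carboniferous, Ediacaran, Orosirian.
Oldest start 2050 minus youngest end 0 gives 2050 Myr overall.
Individual lengths (start − end): Permian 46.998; Carboniferous 60; Orosirian 250; Quaternary 2.58; Cretaceous 79; Paleogene 42.97; Ediacaran 96.2. The largest is Orosirian at 250 Myr.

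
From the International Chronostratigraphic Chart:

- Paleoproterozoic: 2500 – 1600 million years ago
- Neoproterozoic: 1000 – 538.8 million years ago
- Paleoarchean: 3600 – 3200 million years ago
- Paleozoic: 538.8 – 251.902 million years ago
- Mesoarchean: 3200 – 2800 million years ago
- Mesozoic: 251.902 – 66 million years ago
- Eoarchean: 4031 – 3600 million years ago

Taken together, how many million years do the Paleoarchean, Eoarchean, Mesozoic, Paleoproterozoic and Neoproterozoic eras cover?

Duration is start − end for each: (3600 − 3200) + (4031 − 3600) + (251.902 − 66) + (2500 − 1600) + (1000 − 538.8).
That is 400 + 431 + 185.902 + 900 + 461.2, which totals 2378.102 million years.

2378.102 million years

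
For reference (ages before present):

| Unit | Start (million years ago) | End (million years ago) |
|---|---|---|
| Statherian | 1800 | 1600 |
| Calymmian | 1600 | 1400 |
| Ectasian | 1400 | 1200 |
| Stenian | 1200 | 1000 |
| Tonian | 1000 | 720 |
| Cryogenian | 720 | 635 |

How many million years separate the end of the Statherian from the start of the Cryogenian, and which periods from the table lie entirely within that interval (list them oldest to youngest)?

The Statherian closes at 1600 Ma and the Cryogenian opens at 720 Ma, so the interval is 1600 − 720 = 880 Myr.
A period fits inside if it starts at or after 1600 Ma and ends at or before 720 Ma; oldest first that gives Calymmian, Ectasian, Stenian, Tonian.

880 million years; Calymmian, Ectasian, Stenian, Tonian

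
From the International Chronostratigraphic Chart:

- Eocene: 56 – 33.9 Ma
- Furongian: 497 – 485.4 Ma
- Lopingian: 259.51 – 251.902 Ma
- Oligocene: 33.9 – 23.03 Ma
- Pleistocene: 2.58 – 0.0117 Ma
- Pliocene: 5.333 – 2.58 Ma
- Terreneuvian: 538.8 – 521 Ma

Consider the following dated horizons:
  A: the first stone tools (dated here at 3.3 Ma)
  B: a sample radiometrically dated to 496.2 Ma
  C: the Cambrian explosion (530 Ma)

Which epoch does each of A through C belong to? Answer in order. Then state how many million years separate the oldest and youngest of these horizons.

Match each age against the start–end ranges in the excerpt: A = 3.3 Ma → Pliocene (5.333–2.58); B = 496.2 Ma → Furongian (497–485.4); C = 530 Ma → Terreneuvian (538.8–521).
The largest age is 530 Ma and the smallest is 3.3 Ma; their difference is 526.7 Myr.

A — Pliocene; B — Furongian; C — Terreneuvian; span 526.7 million years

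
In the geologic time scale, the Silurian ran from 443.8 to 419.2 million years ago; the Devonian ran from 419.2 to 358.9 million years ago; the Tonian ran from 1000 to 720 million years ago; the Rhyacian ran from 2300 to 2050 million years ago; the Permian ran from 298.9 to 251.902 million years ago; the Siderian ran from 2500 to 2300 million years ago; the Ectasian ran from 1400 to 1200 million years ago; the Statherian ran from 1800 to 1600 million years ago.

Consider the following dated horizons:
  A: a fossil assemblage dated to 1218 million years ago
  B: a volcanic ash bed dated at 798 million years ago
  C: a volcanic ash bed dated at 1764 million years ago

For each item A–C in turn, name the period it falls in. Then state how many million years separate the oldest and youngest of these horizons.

A: 1218 Ma lies in 1400–1200 Ma, so Ectasian.
B: 798 Ma lies in 1000–720 Ma, so Tonian.
C: 1764 Ma lies in 1800–1600 Ma, so Statherian.
Oldest = 1764 Ma, youngest = 798 Ma → span 966 Myr.

A — Ectasian; B — Tonian; C — Statherian; span 966 million years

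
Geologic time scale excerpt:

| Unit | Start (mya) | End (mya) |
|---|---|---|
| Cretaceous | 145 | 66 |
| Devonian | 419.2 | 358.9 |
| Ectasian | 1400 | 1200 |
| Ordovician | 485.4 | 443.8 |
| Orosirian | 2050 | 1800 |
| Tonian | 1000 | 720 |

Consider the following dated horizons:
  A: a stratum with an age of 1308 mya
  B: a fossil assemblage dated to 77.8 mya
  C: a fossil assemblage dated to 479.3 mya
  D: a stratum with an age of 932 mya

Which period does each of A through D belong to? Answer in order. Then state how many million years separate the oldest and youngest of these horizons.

A — Ectasian; B — Cretaceous; C — Ordovician; D — Tonian; span 1230.2 million years

Match each age against the start–end ranges in the excerpt: A = 1308 Ma → Ectasian (1400–1200); B = 77.8 Ma → Cretaceous (145–66); C = 479.3 Ma → Ordovician (485.4–443.8); D = 932 Ma → Tonian (1000–720).
The largest age is 1308 Ma and the smallest is 77.8 Ma; their difference is 1230.2 Myr.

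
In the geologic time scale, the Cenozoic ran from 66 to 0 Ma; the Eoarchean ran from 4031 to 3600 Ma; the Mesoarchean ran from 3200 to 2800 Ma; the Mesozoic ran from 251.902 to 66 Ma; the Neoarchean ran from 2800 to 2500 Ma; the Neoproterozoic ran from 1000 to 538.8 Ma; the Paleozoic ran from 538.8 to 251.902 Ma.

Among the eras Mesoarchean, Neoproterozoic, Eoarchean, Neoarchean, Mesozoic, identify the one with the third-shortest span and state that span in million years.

Start − end for each: Mesoarchean 3200 − 2800 = 400; Neoproterozoic 1000 − 538.8 = 461.2; Eoarchean 4031 − 3600 = 431; Neoarchean 2800 − 2500 = 300; Mesozoic 251.902 − 66 = 185.902.
Ranking these from shortest: Mesozoic < Neoarchean < Mesoarchean < Eoarchean < Neoproterozoic.
Position 3 in that ranking is Mesoarchean, which lasted 400 Myr.

Mesoarchean, 400 million years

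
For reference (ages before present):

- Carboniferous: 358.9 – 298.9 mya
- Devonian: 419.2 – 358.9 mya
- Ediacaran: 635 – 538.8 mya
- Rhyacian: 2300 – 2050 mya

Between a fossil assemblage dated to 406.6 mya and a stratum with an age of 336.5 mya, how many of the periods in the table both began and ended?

Checking each listed span, none has both start < 406.6 Ma and end > 336.5 Ma — every period straddles one of the two dates or lies outside them — so the count is 0.

0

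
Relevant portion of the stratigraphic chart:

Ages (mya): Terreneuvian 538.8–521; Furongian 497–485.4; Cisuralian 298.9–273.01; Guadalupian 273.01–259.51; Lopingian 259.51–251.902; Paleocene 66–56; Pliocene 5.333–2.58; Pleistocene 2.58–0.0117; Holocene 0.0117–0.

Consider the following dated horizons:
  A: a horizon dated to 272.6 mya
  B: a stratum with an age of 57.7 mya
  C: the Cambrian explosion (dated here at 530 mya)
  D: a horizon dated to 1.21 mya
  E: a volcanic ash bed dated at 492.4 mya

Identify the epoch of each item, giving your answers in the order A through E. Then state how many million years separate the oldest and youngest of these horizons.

Match each age against the start–end ranges in the excerpt: A = 272.6 Ma → Guadalupian (273.01–259.51); B = 57.7 Ma → Paleocene (66–56); C = 530 Ma → Terreneuvian (538.8–521); D = 1.21 Ma → Pleistocene (2.58–0.0117); E = 492.4 Ma → Furongian (497–485.4).
The largest age is 530 Ma and the smallest is 1.21 Ma; their difference is 528.79 Myr.

A — Guadalupian; B — Paleocene; C — Terreneuvian; D — Pleistocene; E — Furongian; span 528.79 million years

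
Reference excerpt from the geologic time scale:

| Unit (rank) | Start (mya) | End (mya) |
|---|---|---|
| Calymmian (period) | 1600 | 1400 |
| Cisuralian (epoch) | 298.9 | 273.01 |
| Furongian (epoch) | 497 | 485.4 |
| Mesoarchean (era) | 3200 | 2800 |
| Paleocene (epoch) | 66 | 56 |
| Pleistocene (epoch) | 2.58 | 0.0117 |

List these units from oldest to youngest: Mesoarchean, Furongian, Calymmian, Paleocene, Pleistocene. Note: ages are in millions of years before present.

Read off each span (Ma): Mesoarchean 3200–2800; Furongian 497–485.4; Calymmian 1600–1400; Paleocene 66–56; Pleistocene 2.58–0.0117.
Larger Ma is older, so oldest→youngest is Mesoarchean, Calymmian, Furongian, Paleocene, Pleistocene.

Mesoarchean, Calymmian, Furongian, Paleocene, Pleistocene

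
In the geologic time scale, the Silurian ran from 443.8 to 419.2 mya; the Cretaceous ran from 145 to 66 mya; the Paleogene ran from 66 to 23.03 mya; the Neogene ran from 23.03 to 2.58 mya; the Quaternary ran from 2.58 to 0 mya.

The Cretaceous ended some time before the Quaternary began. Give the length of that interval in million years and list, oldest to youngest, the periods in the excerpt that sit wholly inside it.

The Cretaceous closes at 66 Ma and the Quaternary opens at 2.58 Ma, so the interval is 66 − 2.58 = 63.42 Myr.
A period fits inside if it starts at or after 66 Ma and ends at or before 2.58 Ma; oldest first that gives Paleogene, Neogene.

63.42 million years; Paleogene, Neogene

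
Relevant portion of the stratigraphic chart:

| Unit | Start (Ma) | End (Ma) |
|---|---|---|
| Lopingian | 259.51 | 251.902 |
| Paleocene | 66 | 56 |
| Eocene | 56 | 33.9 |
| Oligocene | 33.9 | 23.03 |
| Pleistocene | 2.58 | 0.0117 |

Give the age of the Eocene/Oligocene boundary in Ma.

33.9 Ma

The Eocene ends and the Oligocene begins at 33.9 Ma.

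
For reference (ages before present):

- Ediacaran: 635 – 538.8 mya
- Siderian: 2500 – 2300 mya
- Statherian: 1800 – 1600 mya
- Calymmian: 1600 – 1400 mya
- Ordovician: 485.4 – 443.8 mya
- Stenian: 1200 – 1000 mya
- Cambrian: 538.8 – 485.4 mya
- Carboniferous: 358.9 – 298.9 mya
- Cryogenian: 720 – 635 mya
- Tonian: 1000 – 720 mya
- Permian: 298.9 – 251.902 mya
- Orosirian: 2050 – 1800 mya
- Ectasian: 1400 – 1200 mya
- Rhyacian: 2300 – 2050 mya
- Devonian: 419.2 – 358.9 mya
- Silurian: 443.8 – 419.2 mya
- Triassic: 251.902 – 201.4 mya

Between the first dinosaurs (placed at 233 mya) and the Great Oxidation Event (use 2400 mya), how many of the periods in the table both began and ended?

The older date is 2400 Ma and the younger is 233 Ma.
Periods with start < 2400 and end > 233 Ma: Rhyacian (2300–2050), Orosirian (2050–1800), Statherian (1800–1600), Calymmian (1600–1400), Ectasian (1400–1200), Stenian (1200–1000), Tonian (1000–720), Cryogenian (720–635), Ediacaran (635–538.8), Cambrian (538.8–485.4), Ordovician (485.4–443.8), Silurian (443.8–419.2), Devonian (419.2–358.9), Carboniferous (358.9–298.9), Permian (298.9–251.902).
That is 15 complete periods.

15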